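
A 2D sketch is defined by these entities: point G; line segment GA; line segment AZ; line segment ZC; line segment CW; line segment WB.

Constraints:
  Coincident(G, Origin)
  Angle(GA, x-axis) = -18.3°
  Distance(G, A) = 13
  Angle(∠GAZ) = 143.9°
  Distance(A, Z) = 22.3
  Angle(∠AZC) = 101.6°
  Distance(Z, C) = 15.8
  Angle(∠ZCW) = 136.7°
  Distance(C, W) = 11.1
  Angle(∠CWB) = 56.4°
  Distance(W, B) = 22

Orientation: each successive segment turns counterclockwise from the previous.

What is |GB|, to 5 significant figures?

21.132

G is at the origin; GA runs at -18.3° with length 13.0, so A = (12.343, -4.0819). ∠GAZ = 143.9° gives AZ at 17.800° from the x-axis; with |AZ| = 22.3, Z = (33.575, 2.7351). ∠AZC = 101.6° gives ZC at 96.200° from the x-axis; with |ZC| = 15.8, C = (31.869, 18.443). ∠ZCW = 136.7° gives CW at 139.50° from the x-axis; with |CW| = 11.1, W = (23.428, 25.652). ∠CWB = 56.4° gives WB at -96.900° from the x-axis; with |WB| = 22.0, B = (20.785, 3.8109). Then |GB| = |B − G| = 21.132.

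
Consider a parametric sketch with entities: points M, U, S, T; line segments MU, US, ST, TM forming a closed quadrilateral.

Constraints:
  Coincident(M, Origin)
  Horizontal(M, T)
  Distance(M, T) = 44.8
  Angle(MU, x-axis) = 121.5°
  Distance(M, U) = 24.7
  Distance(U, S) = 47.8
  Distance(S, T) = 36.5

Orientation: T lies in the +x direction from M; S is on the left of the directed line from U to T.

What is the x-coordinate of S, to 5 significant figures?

32.958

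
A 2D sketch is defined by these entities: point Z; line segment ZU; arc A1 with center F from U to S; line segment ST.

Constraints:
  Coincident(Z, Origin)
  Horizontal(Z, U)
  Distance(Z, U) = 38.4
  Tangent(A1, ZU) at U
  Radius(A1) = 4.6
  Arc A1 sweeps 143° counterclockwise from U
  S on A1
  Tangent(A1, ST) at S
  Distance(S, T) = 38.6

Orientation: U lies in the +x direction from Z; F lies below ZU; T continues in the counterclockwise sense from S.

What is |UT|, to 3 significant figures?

42.2

Z is at the origin; ZU is horizontal with |ZU| = 38.4 and U on the +x side, so U = (38.4, 0.00). Tangency of A1 to ZU means the radius FU is perpendicular to ZU, so F = U + (0, -4.6) = (38.4, -4.60). On A1, U sits at bearing 90° from F; a 143° counterclockwise sweep puts S at bearing 233°, so S = F + 4.6·(cos 233°, sin 233°) = (35.6, -8.27). A1 meets ST tangentially, so FS is at right angles to ST, so ST runs along (−sin 233°, cos 233°); with |ST| = 38.6, T = (66.5, -31.5). Then |UT| = |T − U| = 42.2.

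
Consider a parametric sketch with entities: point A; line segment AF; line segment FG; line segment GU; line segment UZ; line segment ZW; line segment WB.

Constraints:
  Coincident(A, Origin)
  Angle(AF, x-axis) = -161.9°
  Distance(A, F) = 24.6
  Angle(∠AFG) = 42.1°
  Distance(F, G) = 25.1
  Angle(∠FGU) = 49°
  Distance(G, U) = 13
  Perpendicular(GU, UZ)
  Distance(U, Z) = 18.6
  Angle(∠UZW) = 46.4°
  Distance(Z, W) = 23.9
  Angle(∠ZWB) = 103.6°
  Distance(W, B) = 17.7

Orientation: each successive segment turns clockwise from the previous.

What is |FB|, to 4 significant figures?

34.29

∠UZW = 46.4° gives ZW at 65.60° from the x-axis; with |ZW| = 23.9, W = (-14.33, 17.51). ∠ZWB = 103.6° gives WB at -10.80° from the x-axis; with |WB| = 17.7, B = (3.061, 14.19). Then |FB| = |B − F| = 34.29.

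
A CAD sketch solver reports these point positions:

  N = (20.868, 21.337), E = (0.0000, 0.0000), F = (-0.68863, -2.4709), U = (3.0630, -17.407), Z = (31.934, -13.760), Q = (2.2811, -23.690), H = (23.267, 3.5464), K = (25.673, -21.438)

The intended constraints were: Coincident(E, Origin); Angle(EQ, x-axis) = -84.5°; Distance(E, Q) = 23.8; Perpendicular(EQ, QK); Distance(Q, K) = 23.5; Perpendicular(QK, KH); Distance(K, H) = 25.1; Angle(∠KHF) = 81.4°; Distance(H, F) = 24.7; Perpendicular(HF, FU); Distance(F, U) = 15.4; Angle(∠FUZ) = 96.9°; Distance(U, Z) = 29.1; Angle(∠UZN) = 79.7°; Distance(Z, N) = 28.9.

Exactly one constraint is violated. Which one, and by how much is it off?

Distance(Z, N) = 28.9 — off by 7.90.

E = (0.00, 0.00) ✓; EQ at -84.50° ✓; |EQ| = 23.80 ✓; ∠(EQ, QK) = 90.00° ✓; |QK| = 23.50 ✓; ∠(QK, KH) = 90.00° ✓; |KH| = 25.10 ✓; ∠KHF = 81.40° ✓; |HF| = 24.70 ✓; ∠(HF, FU) = 90.00° ✓; |FU| = 15.40 ✓; ∠FUZ = 96.90° ✓; |UZ| = 29.10 ✓; ∠UZN = 79.70° ✓; |ZN| = 36.80 ✗.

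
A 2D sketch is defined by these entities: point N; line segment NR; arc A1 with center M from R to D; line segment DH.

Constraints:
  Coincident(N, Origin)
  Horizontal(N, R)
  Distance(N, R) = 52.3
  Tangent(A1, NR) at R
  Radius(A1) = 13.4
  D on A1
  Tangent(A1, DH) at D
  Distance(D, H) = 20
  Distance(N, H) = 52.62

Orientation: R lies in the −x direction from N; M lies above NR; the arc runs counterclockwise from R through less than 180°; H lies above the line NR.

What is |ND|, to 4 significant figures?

41.42

Checks: N.y = 0.00, R.y = 0.00 ✓; |NR| = 52.30 ✓; |MD| = 13.40 ✓; ∠(MD, DH) = 90.00° ✓; |DH| = 20.00 ✓; |NH| = 52.62 ✓.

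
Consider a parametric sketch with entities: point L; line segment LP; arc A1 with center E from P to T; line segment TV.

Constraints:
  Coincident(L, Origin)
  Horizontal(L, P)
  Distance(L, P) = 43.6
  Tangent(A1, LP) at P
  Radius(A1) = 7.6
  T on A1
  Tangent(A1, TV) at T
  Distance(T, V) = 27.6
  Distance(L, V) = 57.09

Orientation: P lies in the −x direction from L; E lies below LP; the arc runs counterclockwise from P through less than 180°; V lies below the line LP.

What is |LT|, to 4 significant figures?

51.84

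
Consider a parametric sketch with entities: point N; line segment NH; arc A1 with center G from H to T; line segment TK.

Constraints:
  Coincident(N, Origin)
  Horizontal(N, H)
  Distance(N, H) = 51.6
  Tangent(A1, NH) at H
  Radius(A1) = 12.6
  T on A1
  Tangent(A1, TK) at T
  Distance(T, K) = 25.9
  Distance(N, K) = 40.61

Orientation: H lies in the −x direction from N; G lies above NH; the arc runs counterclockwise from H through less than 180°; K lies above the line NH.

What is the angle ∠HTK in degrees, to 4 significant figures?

149.3°

N is at the origin; NH is horizontal with |NH| = 51.6 and H on the −x side, so H = (-51.60, 0.000). A1 meets NH tangentially, so GH is at right angles to NH, so G = H + (0, 12.6) = (-51.60, 12.60). Since GT ⟂ TK (tangency), |GK| = √(12.6² + 25.9²) = 28.80 regardless of where T sits on A1. So K lies on both circle(N, 40.61) and circle(G, 28.80); the above-NH intersection is K = (-28.13, 29.29). T is the foot of the tangent from K: T = (-40.54, 6.561).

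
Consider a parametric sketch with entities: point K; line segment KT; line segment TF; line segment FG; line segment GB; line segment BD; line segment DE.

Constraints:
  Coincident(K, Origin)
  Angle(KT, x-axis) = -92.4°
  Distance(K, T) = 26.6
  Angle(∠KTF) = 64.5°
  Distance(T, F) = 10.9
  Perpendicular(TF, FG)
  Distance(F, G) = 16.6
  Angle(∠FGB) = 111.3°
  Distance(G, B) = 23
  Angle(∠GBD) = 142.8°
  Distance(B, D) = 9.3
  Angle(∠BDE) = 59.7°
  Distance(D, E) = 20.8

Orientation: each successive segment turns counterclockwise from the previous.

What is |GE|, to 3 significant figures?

17.6

∠GBD = 142.8° gives BD at -141° from the x-axis; with |BD| = 9.3, D = (-27.8, -13.6). ∠BDE = 59.7° gives DE at -20.7° from the x-axis; with |DE| = 20.8, E = (-8.36, -21.0). Then |GE| = |E − G| = 17.6.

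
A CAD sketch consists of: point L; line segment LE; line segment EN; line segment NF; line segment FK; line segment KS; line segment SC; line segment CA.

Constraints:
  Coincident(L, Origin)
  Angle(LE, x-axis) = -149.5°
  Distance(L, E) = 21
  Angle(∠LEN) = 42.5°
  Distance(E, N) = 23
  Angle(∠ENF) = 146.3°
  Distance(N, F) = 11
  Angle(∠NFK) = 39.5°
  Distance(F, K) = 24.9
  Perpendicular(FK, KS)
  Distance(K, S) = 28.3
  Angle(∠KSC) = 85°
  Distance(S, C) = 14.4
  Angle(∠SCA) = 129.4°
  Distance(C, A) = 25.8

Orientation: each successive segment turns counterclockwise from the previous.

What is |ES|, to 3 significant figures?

20.1

L is at the origin; LE runs at -149.5° with length 21.0, so E = (-18.1, -10.7). ∠LEN = 42.5° gives EN at -12.0° from the x-axis; with |EN| = 23.0, N = (4.40, -15.4). ∠ENF = 146.3° gives NF at 21.7° from the x-axis; with |NF| = 11.0, F = (14.6, -11.4). ∠NFK = 39.5° gives FK at 162° from the x-axis; with |FK| = 24.9, K = (-9.08, -3.76). The perpendicularity gives KS at right angles to FK, so KS runs at -108°; with |KS| = 28.3, S = (-17.7, -30.7). Then |ES| = |S − E| = 20.1.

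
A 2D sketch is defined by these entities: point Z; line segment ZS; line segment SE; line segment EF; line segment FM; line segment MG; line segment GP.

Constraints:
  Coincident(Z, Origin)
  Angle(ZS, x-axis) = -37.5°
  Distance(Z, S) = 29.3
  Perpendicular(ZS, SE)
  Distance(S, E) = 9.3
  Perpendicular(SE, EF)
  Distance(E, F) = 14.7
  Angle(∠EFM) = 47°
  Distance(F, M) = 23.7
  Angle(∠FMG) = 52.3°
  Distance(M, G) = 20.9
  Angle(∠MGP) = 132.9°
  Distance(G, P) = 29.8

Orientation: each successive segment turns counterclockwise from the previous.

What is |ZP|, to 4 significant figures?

39.47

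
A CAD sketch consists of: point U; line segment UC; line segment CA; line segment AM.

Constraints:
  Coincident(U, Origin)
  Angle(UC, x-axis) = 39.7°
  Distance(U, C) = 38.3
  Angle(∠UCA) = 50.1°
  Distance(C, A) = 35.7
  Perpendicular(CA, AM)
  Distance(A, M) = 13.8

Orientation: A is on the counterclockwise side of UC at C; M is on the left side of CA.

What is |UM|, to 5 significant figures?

19.151

∠UCA = 50.1°, so CA runs at 39.7° + (180° − 50.1°) = 169.60° from the x-axis; with |CA| = 35.7, A = C + 35.7·(cos 169.60°, sin 169.60°) = (-5.6455, 30.909). CA is perpendicular to AM; with |AM| = 13.8 on the left of CA, M = A + 13.8·(-0.18052, -0.98357) = (-8.1367, 17.336). Then |UM| = |M − U| = 19.151.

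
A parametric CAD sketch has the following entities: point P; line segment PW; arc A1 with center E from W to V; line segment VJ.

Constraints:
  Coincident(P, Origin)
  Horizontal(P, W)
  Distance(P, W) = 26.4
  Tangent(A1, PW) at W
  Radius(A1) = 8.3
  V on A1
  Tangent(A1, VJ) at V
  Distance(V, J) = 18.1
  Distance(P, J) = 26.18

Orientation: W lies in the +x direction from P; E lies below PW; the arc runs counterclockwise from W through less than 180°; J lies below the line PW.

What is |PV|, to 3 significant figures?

19.4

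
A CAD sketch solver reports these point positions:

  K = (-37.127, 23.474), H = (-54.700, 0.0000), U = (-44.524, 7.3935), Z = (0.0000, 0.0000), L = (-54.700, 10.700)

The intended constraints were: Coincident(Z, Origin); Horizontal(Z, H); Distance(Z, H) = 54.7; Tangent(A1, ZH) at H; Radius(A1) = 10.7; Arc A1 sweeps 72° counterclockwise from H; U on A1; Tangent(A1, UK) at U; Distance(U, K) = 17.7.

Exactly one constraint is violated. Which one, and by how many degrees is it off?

Tangent(A1, UK) at U — off by 6.70°.

Z = (0.00, 0.00) ✓; Z.y = 0.00, H.y = 0.00 ✓; |ZH| = 54.70 ✓; ∠(LH, HZ) = 90.00° ✓; |LH| = 10.70 ✓; bearing(L→U) − bearing(L→H) = 72.00° ✓; |LU| = 10.70 ✓; ∠(LU, UK) = 96.70° ✗; |UK| = 17.70 ✓.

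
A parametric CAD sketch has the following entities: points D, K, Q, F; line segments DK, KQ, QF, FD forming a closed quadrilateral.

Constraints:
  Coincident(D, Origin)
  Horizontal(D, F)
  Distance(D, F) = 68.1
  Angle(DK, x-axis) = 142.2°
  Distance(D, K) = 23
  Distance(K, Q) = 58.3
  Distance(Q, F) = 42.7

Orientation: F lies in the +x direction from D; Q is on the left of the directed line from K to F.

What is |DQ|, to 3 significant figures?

48.4

Checks: |KQ| = 58.30 ✓; |QF| = 42.70 ✓.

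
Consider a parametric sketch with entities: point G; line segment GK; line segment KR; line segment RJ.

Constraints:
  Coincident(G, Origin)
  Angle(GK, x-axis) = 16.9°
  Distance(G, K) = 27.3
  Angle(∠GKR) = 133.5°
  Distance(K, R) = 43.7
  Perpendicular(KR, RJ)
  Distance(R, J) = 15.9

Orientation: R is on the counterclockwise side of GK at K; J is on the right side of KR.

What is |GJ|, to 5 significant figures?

71.972

∠GKR = 133.5°, so KR runs at 16.9° + (180° − 133.5°) = 63.400° from the x-axis; with |KR| = 43.7, R = K + 43.7·(cos 63.400°, sin 63.400°) = (45.688, 47.011). KR ⟂ RJ; with |RJ| = 15.9 on the right of KR, J = R + 15.9·(0.89415, -0.44776) = (59.905, 39.891). Then |GJ| = |J − G| = 71.972.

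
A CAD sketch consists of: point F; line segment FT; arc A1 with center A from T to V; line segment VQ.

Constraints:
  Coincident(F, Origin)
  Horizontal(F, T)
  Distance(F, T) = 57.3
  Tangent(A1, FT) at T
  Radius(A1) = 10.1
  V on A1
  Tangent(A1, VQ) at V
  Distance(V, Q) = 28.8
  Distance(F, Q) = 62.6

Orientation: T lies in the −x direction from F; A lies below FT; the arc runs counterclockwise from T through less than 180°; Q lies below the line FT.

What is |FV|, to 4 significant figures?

67.42

F is at the origin; FT is horizontal with |FT| = 57.3 and T on the −x side, so T = (-57.30, 0.000). Since A1 is tangent to FT there, AT ⟂ FT, so A = T + (0, -10.1) = (-57.30, -10.10). Since AV ⟂ VQ (tangency), |AQ| = √(10.1² + 28.8²) = 30.52 regardless of where V sits on A1. So Q lies on both circle(F, 62.6) and circle(A, 30.52); the below-FT intersection is Q = (-48.67, -39.37). V is the foot of the tangent from Q: V = (-65.50, -16.00).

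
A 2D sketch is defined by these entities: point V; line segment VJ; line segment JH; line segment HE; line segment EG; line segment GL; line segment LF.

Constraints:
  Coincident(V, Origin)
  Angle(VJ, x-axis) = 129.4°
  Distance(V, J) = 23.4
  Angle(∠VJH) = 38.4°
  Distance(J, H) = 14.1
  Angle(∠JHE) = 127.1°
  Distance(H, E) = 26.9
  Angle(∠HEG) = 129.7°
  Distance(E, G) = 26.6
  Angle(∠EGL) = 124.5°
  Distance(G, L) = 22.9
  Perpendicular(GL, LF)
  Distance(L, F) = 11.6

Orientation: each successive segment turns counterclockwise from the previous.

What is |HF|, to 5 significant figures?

47.432

∠EGL = 124.5° gives GL at 69.700° from the x-axis; with |GL| = 22.9, L = (40.860, 16.138). GL is perpendicular to LF, so LF runs at 159.70°; with |LF| = 11.6, F = (29.981, 20.162). Then |HF| = |F − H| = 47.432.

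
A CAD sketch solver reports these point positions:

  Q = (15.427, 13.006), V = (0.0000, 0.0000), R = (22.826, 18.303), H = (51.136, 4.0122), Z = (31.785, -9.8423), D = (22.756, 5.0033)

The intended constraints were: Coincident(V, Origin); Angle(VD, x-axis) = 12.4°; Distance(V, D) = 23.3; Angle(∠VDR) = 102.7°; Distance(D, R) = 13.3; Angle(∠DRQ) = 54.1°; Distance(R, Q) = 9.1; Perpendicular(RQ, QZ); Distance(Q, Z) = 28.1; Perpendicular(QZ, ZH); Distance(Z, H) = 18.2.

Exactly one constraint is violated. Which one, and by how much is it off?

Distance(Z, H) = 18.2 — off by 5.60.

V = (0.00, 0.00) ✓; VD at 12.40° ✓; |VD| = 23.30 ✓; ∠VDR = 102.7° ✓; |DR| = 13.30 ✓; ∠DRQ = 54.10° ✓; |RQ| = 9.100 ✓; ∠(RQ, QZ) = 90.00° ✓; |QZ| = 28.10 ✓; ∠(QZ, ZH) = 90.00° ✓; |ZH| = 23.80 ✗.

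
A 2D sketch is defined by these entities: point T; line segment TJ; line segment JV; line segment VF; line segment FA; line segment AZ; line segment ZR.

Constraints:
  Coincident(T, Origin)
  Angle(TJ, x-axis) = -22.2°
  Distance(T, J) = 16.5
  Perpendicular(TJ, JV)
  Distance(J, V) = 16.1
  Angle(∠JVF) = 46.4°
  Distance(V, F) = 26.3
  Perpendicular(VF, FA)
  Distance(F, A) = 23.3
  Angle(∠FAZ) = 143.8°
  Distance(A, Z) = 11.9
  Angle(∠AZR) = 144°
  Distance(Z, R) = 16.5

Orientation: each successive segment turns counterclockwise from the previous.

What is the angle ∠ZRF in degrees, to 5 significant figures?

41.269°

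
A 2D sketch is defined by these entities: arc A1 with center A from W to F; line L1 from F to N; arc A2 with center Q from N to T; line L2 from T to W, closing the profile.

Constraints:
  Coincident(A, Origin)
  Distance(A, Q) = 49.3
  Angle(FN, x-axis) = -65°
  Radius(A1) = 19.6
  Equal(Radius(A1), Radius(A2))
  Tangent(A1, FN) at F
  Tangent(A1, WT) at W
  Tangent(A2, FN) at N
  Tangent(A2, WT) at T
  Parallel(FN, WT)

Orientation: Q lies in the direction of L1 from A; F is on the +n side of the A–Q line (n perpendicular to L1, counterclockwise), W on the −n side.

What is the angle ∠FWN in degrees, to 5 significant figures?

51.511°

Tangency of A1 to both parallel lines with radius 19.6 puts F and W at A ± 19.6·n: F = (17.764, 8.2833), W = (-17.764, -8.2833). Equal radii place N and T the same way about Q: N = Q + 19.6·n = (38.599, -36.398), T = Q − 19.6·n = (3.0714, -52.964). Then cos ∠FWN = WF·WN / (|WF||WN|), giving 51.511°.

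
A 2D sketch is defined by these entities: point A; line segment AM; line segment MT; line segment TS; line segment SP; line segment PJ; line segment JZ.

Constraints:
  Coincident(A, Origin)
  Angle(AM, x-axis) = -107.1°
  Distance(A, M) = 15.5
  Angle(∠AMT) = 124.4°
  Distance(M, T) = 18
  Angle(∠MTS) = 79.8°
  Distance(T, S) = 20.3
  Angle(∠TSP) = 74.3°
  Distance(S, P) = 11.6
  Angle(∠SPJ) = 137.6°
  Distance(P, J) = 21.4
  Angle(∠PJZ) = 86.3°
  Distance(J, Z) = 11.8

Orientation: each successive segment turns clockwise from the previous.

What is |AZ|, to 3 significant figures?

26.7

∠SPJ = 137.6° gives PJ at -51.0° from the x-axis; with |PJ| = 21.4, J = (0.685, -18.4). ∠PJZ = 86.3° gives JZ at -145° from the x-axis; with |JZ| = 11.8, Z = (-8.95, -25.2). Then |AZ| = |Z − A| = 26.7.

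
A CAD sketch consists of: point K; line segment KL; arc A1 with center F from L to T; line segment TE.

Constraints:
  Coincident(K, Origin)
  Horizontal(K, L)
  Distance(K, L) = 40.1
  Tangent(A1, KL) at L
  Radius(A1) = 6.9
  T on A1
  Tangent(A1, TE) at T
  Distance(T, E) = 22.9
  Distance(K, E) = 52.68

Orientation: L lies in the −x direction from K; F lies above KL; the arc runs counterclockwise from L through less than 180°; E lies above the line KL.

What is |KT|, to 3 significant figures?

35.1

Checks: ∠(FL, LK) = 90.00° ✓; |FT| = 6.900 ✓; ∠(FT, TE) = 90.00° ✓; |TE| = 22.90 ✓; |KE| = 52.68 ✓.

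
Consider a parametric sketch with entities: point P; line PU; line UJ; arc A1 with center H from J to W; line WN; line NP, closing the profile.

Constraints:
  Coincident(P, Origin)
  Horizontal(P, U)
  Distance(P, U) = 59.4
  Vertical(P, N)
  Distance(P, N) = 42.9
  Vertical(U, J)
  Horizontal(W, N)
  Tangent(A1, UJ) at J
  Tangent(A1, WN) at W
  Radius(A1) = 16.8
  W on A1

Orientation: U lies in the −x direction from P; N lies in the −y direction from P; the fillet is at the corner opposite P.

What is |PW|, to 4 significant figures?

60.46

The virtual corner opposite P is at (-59.40, -42.90). Tangency of A1 to UJ means the radius HJ is perpendicular to UJ and tangency of A1 to WN means the radius HW is perpendicular to WN, with radius 16.8, so the center H sits 16.8 in from both sides at H = (-42.60, -26.10). That places the tangent points at J = (-59.40, -26.10) on UJ and W = (-42.60, -42.90) on WN. Then |PW| = |W − P| = 60.46.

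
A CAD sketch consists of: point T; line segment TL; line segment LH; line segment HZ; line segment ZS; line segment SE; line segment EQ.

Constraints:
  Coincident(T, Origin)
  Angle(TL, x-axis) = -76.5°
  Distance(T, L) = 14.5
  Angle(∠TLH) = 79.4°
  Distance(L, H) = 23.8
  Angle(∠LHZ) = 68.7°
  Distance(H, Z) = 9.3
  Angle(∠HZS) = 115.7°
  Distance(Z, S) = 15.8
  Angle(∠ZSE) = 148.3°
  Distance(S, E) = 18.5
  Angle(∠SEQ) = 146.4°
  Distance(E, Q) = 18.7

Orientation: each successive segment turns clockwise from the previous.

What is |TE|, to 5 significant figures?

19.336

T is at the origin; TL runs at -76.5° with length 14.5, so L = (3.3850, -14.099). ∠TLH = 79.4° gives LH at -177.10° from the x-axis; with |LH| = 23.8, H = (-20.385, -15.303). ∠LHZ = 68.7° gives HZ at 71.600° from the x-axis; with |HZ| = 9.3, Z = (-17.449, -6.4789). ∠HZS = 115.7° gives ZS at 7.3000° from the x-axis; with |ZS| = 15.8, S = (-1.7771, -4.4713). ∠ZSE = 148.3° gives SE at -24.400° from the x-axis; with |SE| = 18.5, E = (15.071, -12.114). Then |TE| = |E − T| = 19.336.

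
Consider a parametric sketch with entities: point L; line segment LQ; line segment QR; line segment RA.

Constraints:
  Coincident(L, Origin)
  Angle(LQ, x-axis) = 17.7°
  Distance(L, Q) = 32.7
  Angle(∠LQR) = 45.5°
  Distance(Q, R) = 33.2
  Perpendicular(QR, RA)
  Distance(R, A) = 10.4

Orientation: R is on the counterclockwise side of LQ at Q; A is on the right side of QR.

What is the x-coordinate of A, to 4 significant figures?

6.634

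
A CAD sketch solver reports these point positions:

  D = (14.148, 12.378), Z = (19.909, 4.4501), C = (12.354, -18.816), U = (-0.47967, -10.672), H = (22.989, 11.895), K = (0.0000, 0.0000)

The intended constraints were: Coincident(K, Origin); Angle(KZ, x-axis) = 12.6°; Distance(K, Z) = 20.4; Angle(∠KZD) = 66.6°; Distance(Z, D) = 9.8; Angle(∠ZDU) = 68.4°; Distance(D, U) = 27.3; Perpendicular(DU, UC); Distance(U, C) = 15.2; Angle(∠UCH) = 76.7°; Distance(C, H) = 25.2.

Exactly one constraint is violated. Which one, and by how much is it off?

Distance(C, H) = 25.2 — off by 7.30.

K = (0.00, 0.00) ✓; KZ at 12.60° ✓; |KZ| = 20.40 ✓; ∠KZD = 66.59° ✓; |ZD| = 9.800 ✓; ∠ZDU = 68.40° ✓; |DU| = 27.30 ✓; ∠(DU, UC) = 90.00° ✓; |UC| = 15.20 ✓; ∠UCH = 76.70° ✓; |CH| = 32.50 ✗.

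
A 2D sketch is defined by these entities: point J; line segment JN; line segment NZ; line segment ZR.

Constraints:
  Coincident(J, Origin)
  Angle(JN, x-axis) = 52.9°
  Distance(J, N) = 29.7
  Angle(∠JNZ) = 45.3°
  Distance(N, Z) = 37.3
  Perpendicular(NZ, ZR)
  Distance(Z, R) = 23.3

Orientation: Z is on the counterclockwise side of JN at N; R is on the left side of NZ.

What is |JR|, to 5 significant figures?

16.555

∠JNZ = 45.3°, so NZ runs at 52.9° + (180° − 45.3°) = 187.60° from the x-axis; with |NZ| = 37.3, Z = N + 37.3·(cos 187.60°, sin 187.60°) = (-19.057, 18.755). NZ ⟂ ZR; with |ZR| = 23.3 on the left of NZ, R = Z + 23.3·(0.13226, -0.99122) = (-15.975, -4.3402). Then |JR| = |R − J| = 16.555.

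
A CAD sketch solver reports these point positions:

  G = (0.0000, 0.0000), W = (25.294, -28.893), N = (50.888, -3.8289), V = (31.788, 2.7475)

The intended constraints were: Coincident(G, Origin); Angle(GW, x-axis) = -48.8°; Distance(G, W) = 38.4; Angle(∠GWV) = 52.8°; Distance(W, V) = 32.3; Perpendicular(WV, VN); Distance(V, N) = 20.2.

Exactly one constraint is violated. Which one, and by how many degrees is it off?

Perpendicular(WV, VN) — off by 7.40°.

G = (0.00, 0.00) ✓; GW at -48.80° ✓; |GW| = 38.40 ✓; ∠GWV = 52.80° ✓; |WV| = 32.30 ✓; ∠(WV, VN) = 97.40° ✗; |VN| = 20.20 ✓.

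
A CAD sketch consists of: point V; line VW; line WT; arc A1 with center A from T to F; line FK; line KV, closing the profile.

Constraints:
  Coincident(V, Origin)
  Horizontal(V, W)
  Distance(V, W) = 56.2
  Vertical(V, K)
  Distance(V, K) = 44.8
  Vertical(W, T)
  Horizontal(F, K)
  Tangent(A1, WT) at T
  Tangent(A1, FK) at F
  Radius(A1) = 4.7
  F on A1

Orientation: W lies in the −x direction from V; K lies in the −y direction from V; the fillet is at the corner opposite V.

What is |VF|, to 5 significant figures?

68.259

The virtual corner opposite V is at (-56.200, -44.800). A1 meets WT tangentially, so AT is at right angles to WT and since A1 is tangent to FK there, AF ⟂ FK, with radius 4.7, so the center A sits 4.7 in from both sides at A = (-51.500, -40.100). That places the tangent points at T = (-56.200, -40.100) on WT and F = (-51.500, -44.800) on FK. Then |VF| = |F − V| = 68.259.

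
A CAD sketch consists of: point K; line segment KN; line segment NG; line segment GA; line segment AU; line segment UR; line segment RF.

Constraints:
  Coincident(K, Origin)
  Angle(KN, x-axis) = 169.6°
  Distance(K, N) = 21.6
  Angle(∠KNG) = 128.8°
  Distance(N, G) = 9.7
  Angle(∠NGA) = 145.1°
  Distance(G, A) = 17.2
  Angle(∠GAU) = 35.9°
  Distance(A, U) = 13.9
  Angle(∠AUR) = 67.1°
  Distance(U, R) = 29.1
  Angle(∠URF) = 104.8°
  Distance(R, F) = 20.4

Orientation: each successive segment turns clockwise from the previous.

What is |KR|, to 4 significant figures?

48.12

∠GAU = 35.9° gives AU at -60.60° from the x-axis; with |AU| = 13.9, U = (-17.09, 17.41). ∠AUR = 67.1° gives UR at -173.5° from the x-axis; with |UR| = 29.1, R = (-46.00, 14.12). Then |KR| = |R − K| = 48.12.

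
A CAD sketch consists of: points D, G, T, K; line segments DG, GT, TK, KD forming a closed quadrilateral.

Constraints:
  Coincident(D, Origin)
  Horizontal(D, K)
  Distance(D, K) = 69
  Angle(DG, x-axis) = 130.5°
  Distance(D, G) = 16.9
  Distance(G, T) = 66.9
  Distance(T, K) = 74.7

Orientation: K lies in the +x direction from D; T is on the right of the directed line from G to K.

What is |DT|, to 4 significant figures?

51.27

D is at the origin; DK is horizontal with |DK| = 69.0 and K in +x, so K = (69.0, 0). DG runs at 130.5° with |DG| = 16.9, so G = (-10.98, 12.85). T is determined by |GT| = 66.9 and |TK| = 74.7 together: it lies at the intersection of circle(G, 66.9) and circle(K, 74.7). With |GK| = 81.00, the foot of the radical line on GK is 33.68 from G and the perpendicular offset is √(66.9² − 33.68²) = 57.80. Taking the right-of-GK solution: T = (13.11, -49.56).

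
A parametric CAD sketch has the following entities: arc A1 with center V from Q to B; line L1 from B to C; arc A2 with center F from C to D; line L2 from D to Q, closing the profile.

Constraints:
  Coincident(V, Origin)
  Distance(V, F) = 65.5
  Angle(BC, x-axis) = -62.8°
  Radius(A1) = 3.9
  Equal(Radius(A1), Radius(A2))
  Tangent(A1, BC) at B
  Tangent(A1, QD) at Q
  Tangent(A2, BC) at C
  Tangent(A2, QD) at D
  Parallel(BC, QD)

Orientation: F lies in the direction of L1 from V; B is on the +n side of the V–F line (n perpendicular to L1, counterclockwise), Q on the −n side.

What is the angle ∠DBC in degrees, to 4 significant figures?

6.791°

The slot axis is L1's direction at -62.8°, so u = (cos -62.8°, sin -62.8°) = (0.4571, -0.8894) and n = (−sin -62.8°, cos -62.8°) = (0.8894, 0.4571). V is at the origin and F lies 65.5 along u from V, so F = 65.5·u = (29.94, -58.26). Tangency of A1 to both parallel lines with radius 3.9 puts B and Q at V ± 3.9·n: B = (3.469, 1.783), Q = (-3.469, -1.783). Equal radii place C and D the same way about F: C = F + 3.9·n = (33.41, -56.47), D = F − 3.9·n = (26.47, -60.04). Then cos ∠DBC = BD·BC / (|BD||BC|), giving 6.791°.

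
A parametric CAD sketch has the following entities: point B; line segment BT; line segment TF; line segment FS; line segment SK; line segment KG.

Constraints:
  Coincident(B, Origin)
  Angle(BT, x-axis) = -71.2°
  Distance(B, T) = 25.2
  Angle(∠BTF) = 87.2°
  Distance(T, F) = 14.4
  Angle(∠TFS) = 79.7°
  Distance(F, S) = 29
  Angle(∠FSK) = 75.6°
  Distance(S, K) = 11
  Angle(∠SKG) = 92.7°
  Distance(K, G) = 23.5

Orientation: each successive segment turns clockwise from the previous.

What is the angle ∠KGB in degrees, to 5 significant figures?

5.5600°

∠FSK = 75.6° gives SK at -8.7000° from the x-axis; with |SK| = 11.0, K = (2.2721, -0.63200). ∠SKG = 92.7° gives KG at -96.000° from the x-axis; with |KG| = 23.5, G = (-0.18433, -24.003). Then cos ∠KGB = GK·GB / (|GK||GB|), giving 5.5600°.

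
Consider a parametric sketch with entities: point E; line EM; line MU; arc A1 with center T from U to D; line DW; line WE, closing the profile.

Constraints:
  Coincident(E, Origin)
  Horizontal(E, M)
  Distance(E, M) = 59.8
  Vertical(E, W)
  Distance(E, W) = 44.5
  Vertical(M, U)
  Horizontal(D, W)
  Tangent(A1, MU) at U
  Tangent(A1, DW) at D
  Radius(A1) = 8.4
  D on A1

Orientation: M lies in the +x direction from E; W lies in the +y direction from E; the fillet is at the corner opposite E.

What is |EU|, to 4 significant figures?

69.85

The virtual corner opposite E is at (59.80, 44.50). Since A1 is tangent to MU there, TU ⟂ MU and A1 meets DW tangentially, so TD is at right angles to DW, with radius 8.4, so the center T sits 8.4 in from both sides at T = (51.40, 36.10). That places the tangent points at U = (59.80, 36.10) on MU and D = (51.40, 44.50) on DW. Then |EU| = |U − E| = 69.85.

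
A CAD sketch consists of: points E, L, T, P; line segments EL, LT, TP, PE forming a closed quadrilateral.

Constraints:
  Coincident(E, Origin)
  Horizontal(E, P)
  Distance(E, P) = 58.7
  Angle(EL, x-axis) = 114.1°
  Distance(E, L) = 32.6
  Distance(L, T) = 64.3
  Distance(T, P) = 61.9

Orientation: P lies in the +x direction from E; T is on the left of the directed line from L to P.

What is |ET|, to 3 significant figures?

74.1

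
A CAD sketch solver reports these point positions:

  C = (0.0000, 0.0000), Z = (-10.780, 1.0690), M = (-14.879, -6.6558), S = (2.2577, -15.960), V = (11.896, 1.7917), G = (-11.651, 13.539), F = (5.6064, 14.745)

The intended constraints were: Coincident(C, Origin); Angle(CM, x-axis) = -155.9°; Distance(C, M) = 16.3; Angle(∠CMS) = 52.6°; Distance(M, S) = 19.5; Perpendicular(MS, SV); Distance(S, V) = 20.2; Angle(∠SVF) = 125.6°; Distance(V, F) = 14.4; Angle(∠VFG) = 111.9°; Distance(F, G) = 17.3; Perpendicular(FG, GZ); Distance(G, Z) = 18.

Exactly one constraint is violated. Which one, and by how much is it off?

Distance(G, Z) = 18 — off by 5.50.

C = (0.00, 0.00) ✓; CM at -155.9° ✓; |CM| = 16.30 ✓; ∠CMS = 52.60° ✓; |MS| = 19.50 ✓; ∠(MS, SV) = 90.00° ✓; |SV| = 20.20 ✓; ∠SVF = 125.6° ✓; |VF| = 14.40 ✓; ∠VFG = 111.9° ✓; |FG| = 17.30 ✓; ∠(FG, GZ) = 90.00° ✓; |GZ| = 12.50 ✗.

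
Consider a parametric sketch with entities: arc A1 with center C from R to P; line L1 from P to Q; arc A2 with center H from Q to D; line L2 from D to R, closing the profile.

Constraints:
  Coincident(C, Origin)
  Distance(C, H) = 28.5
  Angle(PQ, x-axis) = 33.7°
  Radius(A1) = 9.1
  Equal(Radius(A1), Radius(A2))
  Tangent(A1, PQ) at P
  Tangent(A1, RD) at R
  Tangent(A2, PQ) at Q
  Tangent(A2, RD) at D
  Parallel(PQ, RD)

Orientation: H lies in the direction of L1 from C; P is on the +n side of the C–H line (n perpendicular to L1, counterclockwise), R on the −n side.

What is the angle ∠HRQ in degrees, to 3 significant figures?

14.9°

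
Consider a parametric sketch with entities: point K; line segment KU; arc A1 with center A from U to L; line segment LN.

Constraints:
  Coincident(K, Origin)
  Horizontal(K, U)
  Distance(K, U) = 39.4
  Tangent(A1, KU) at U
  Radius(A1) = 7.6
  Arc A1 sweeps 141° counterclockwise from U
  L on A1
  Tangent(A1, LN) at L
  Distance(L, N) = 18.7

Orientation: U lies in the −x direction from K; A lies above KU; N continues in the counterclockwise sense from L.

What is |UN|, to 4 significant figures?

27.09

On A1, U sits at bearing -90° from A; a 141° counterclockwise sweep puts L at bearing 51°, so L = A + 7.6·(cos 51°, sin 51°) = (-34.62, 13.51). Tangency of A1 to LN means the radius AL is perpendicular to LN, so LN runs along (−sin 51°, cos 51°); with |LN| = 18.7, N = (-49.15, 25.27). Then |UN| = |N − U| = 27.09.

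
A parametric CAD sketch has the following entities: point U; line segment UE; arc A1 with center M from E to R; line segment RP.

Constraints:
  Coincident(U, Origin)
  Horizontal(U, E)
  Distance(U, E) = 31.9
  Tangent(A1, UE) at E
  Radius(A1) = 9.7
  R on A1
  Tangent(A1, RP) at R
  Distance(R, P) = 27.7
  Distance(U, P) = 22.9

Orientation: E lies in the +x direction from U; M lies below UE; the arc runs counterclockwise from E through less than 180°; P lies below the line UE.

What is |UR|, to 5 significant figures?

25.240

Checks: |ME| = 9.700 ✓; |MR| = 9.700 ✓; ∠(MR, RP) = 90.00° ✓; |RP| = 27.70 ✓; |UP| = 22.90 ✓.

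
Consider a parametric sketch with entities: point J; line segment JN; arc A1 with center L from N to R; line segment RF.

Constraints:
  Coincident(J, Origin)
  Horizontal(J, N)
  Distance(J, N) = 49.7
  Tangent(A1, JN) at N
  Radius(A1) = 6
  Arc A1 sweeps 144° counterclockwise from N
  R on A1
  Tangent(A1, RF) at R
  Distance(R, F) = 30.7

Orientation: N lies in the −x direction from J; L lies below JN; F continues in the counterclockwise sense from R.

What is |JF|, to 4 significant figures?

40.51

On A1, N sits at bearing 90° from L; a 144° counterclockwise sweep puts R at bearing 234°, so R = L + 6.0·(cos 234°, sin 234°) = (-53.23, -10.85). Since A1 is tangent to RF there, LR ⟂ RF, so RF runs along (−sin 234°, cos 234°); with |RF| = 30.7, F = (-28.39, -28.90). Then |JF| = |F − J| = 40.51.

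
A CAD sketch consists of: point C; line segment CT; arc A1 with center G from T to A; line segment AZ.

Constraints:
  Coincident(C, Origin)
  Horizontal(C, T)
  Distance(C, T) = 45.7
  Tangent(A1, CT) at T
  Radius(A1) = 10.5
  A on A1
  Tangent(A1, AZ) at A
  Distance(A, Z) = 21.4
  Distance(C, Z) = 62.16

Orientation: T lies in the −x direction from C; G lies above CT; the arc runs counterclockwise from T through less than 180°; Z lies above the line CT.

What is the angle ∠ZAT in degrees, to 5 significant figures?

113.71°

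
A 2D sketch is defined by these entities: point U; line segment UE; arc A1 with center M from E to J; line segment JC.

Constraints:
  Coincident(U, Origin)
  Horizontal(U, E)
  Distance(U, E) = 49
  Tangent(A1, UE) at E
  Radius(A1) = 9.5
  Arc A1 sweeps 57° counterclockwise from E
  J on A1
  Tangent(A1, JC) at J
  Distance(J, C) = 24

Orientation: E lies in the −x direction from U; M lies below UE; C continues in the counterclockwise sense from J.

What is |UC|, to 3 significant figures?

74.2

On A1, E sits at bearing 90° from M; a 57° counterclockwise sweep puts J at bearing 147°, so J = M + 9.5·(cos 147°, sin 147°) = (-57.0, -4.33). The tangent condition forces MJ to be normal to JC, so JC runs along (−sin 147°, cos 147°); with |JC| = 24.0, C = (-70.0, -24.5). Then |UC| = |C − U| = 74.2.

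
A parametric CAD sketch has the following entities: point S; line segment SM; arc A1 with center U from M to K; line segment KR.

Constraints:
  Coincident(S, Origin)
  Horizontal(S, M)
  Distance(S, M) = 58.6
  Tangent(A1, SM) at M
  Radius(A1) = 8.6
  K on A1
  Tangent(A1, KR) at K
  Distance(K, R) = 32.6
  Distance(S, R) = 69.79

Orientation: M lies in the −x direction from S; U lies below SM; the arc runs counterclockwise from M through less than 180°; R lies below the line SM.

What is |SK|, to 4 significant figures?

67.68

S is at the origin; S and M share the same y with |SM| = 58.6 and M on the −x side, so M = (-58.60, 0.000). Since A1 is tangent to SM there, UM ⟂ SM, so U = M + (0, -8.6) = (-58.60, -8.600). Since UK ⟂ KR (tangency), |UR| = √(8.6² + 32.6²) = 33.72 regardless of where K sits on A1. So R lies on both circle(S, 69.79) and circle(U, 33.72); the below-SM intersection is R = (-55.60, -42.18). K is the foot of the tangent from R: K = (-66.69, -11.52).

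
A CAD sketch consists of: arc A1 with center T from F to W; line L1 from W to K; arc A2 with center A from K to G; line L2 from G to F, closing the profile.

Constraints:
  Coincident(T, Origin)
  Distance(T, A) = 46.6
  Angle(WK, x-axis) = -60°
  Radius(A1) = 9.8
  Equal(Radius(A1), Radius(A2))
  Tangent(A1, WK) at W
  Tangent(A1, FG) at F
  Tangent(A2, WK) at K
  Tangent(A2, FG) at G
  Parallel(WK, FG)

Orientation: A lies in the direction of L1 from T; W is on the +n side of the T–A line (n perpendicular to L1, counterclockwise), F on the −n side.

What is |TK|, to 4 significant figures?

47.62

Tangency of A1 to both parallel lines with radius 9.8 puts W and F at T ± 9.8·n: W = (8.487, 4.900), F = (-8.487, -4.900). Equal radii place K and G the same way about A: K = A + 9.8·n = (31.79, -35.46), G = A − 9.8·n = (14.81, -45.26). Then |TK| = |K − T| = 47.62.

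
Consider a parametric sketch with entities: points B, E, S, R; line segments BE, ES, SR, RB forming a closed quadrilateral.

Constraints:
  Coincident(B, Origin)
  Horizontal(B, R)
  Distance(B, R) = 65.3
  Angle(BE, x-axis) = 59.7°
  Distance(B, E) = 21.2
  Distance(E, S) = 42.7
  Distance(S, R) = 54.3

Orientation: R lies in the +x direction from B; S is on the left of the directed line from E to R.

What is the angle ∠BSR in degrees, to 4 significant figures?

66.85°

B is at the origin; BR is horizontal with |BR| = 65.3 and R in +x, so R = (65.3, 0). BE runs at 59.7° with |BE| = 21.2, so E = (10.70, 18.30). S is determined by |ES| = 42.7 and |SR| = 54.3 together: it lies at the intersection of circle(E, 42.7) and circle(R, 54.3). With |ER| = 57.59, the foot of the radical line on ER is 19.03 from E and the perpendicular offset is √(42.7² − 19.03²) = 38.23. Taking the left-of-ER solution: S = (40.89, 48.50).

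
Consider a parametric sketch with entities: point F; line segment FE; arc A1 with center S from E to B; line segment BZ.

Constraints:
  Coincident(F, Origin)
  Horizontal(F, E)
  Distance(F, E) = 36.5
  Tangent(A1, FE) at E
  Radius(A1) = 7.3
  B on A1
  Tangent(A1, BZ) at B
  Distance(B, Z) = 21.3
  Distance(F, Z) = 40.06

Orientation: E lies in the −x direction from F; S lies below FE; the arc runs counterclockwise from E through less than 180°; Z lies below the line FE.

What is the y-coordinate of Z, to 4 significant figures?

-28.29

Checks: |SB| = 7.300 ✓; ∠(SB, BZ) = 90.00° ✓; |BZ| = 21.30 ✓; |FZ| = 40.06 ✓.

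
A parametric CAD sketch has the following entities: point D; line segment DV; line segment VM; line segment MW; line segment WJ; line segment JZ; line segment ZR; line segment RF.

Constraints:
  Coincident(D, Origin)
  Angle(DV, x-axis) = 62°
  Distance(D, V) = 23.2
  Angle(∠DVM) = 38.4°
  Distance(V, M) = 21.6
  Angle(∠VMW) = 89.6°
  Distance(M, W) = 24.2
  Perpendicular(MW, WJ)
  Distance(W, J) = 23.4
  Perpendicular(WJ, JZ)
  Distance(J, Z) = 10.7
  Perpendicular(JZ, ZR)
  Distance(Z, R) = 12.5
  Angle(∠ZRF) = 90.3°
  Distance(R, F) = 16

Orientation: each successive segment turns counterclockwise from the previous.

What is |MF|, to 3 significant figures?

31.4

The perpendicularity gives ZR at right angles to JZ, so ZR runs at -156°; with |ZR| = 12.5, R = (6.55, 3.94). ∠ZRF = 90.3° gives RF at -66.3° from the x-axis; with |RF| = 16.0, F = (13.0, -10.7). Then |MF| = |F − M| = 31.4.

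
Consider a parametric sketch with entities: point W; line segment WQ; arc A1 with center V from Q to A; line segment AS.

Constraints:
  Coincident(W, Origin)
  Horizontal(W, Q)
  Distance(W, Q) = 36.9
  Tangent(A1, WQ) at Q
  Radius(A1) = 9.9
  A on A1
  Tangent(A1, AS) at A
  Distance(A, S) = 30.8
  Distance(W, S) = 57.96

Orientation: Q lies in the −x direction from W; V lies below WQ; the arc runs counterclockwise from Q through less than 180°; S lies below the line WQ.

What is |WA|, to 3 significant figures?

48.1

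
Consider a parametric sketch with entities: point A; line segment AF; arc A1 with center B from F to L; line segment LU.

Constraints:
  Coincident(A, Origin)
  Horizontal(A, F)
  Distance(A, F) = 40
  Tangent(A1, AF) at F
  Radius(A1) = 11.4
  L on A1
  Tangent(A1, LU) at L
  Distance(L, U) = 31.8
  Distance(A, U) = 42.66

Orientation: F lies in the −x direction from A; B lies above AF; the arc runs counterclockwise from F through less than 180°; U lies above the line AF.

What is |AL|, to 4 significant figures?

30.20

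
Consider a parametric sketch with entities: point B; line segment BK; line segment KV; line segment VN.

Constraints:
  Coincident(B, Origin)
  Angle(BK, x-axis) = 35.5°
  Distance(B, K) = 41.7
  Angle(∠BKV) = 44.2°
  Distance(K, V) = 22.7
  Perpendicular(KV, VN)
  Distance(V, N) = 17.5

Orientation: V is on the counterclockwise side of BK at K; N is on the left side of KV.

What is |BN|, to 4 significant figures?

13.63

B is at the origin; BK runs at 35.5° with length 41.7, so K = 41.7·(cos 35.5°, sin 35.5°) = (33.95, 24.22). ∠BKV = 44.2°, so KV runs at 35.5° + (180° − 44.2°) = 171.3° from the x-axis; with |KV| = 22.7, V = K + 22.7·(cos 171.3°, sin 171.3°) = (11.51, 27.65). KV ⟂ VN; with |VN| = 17.5 on the left of KV, N = V + 17.5·(-0.1513, -0.9885) = (8.863, 10.35). Then |BN| = |N − B| = 13.63.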